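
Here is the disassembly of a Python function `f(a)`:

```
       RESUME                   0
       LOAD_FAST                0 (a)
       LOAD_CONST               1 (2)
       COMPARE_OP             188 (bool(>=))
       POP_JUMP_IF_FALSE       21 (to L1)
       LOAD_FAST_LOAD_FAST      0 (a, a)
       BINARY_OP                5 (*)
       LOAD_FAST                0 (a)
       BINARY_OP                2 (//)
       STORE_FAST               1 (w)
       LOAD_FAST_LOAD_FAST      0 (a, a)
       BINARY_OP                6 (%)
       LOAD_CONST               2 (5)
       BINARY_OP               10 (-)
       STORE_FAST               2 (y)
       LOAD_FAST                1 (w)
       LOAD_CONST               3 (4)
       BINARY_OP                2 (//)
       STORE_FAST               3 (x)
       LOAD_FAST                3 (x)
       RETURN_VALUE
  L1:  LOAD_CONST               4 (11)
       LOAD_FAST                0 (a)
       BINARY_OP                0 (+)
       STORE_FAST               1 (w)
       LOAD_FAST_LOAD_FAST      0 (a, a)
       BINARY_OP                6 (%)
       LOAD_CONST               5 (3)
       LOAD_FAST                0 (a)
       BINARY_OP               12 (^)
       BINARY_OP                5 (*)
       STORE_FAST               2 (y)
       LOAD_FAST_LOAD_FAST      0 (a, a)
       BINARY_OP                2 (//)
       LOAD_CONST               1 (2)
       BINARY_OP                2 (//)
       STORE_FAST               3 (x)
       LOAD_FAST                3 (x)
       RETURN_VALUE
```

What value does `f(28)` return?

7

LOAD_FAST a → push 28. Stack: [28]
LOAD_CONST → push 2. Stack: [28, 2]
COMPARE_OP bool(>=) → 28 vs 2 = True. Stack: [True]
POP_JUMP_IF_FALSE → pop True; no jump. Stack: []
LOAD_FAST_LOAD_FAST a,a → push 28,28. Stack: [28, 28]
BINARY_OP * → 28 * 28 = 784. Stack: [784]
LOAD_FAST a → push 28. Stack: [784, 28]
BINARY_OP // → 784 // 28 = 28. Stack: [28]
STORE_FAST w → w=28. Stack: []
LOAD_FAST_LOAD_FAST a,a → push 28,28. Stack: [28, 28]
BINARY_OP % → 28 % 28 = 0. Stack: [0]
LOAD_CONST → push 5. Stack: [0, 5]
BINARY_OP - → 0 - 5 = -5. Stack: [-5]
STORE_FAST y → y=-5. Stack: []
LOAD_FAST w → push 28. Stack: [28]
LOAD_CONST → push 4. Stack: [28, 4]
BINARY_OP // → 28 // 4 = 7. Stack: [7]
STORE_FAST x → x=7. Stack: []
LOAD_FAST x → push 7. Stack: [7]
RETURN_VALUE → return 7.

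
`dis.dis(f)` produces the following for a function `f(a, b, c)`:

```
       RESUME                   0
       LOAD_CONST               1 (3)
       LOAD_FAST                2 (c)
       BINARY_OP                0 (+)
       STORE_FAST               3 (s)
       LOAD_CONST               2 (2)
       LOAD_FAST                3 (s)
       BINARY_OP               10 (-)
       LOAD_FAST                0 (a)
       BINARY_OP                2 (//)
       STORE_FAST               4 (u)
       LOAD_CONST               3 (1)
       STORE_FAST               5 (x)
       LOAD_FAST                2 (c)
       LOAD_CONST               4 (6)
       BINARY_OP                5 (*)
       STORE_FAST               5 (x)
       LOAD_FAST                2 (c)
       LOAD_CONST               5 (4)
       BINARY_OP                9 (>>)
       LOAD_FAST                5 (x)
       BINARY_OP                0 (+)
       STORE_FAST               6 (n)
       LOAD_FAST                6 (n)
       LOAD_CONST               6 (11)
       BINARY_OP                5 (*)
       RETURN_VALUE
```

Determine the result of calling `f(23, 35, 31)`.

LOAD_CONST → push 3. Stack: [3]
LOAD_FAST c → push 31. Stack: [3, 31]
BINARY_OP + → 3 + 31 = 34. Stack: [34]
STORE_FAST s → s=34. Stack: []
LOAD_CONST → push 2. Stack: [2]
LOAD_FAST s → push 34. Stack: [2, 34]
BINARY_OP - → 2 - 34 = -32. Stack: [-32]
LOAD_FAST a → push 23. Stack: [-32, 23]
BINARY_OP // → -32 // 23 = -2. Stack: [-2]
STORE_FAST u → u=-2. Stack: []
LOAD_CONST → push 1. Stack: [1]
STORE_FAST x → x=1. Stack: []
LOAD_FAST c → push 31. Stack: [31]
LOAD_CONST → push 6. Stack: [31, 6]
BINARY_OP * → 31 * 6 = 186. Stack: [186]
STORE_FAST x → x=186. Stack: []
LOAD_FAST c → push 31. Stack: [31]
LOAD_CONST → push 4. Stack: [31, 4]
BINARY_OP >> → 31 >> 4 = 1. Stack: [1]
LOAD_FAST x → push 186. Stack: [1, 186]
BINARY_OP + → 1 + 186 = 187. Stack: [187]
STORE_FAST n → n=187. Stack: []
LOAD_FAST n → push 187. Stack: [187]
LOAD_CONST → push 11. Stack: [187, 11]
BINARY_OP * → 187 * 11 = 2057. Stack: [2057]
RETURN_VALUE → return 2057.

2057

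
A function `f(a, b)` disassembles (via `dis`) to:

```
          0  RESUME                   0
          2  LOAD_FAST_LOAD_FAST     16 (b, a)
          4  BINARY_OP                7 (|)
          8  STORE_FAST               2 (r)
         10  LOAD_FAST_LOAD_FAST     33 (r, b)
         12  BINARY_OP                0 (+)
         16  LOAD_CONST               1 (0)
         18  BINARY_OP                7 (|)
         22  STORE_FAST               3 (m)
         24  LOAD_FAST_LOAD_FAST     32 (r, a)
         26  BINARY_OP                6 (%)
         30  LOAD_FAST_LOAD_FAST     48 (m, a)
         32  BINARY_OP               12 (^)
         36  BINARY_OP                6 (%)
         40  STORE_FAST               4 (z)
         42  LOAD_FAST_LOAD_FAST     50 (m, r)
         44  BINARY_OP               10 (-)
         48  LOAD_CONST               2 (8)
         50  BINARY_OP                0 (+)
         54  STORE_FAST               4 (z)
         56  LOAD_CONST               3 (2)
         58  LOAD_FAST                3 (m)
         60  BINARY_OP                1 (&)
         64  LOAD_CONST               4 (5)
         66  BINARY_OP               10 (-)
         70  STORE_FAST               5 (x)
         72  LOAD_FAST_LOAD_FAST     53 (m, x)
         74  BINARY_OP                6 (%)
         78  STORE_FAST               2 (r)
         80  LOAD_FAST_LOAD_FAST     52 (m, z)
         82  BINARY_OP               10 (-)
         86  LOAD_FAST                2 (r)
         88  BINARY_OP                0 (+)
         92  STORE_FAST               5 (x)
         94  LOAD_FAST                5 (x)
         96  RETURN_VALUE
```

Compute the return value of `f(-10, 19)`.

-19

LOAD_FAST_LOAD_FAST b,a → push 19,-10. Stack: [19, -10]
BINARY_OP | → 19 | -10 = -9. Stack: [-9]
STORE_FAST r → r=-9. Stack: []
LOAD_FAST_LOAD_FAST r,b → push -9,19. Stack: [-9, 19]
BINARY_OP + → -9 + 19 = 10. Stack: [10]
LOAD_CONST → push 0. Stack: [10, 0]
BINARY_OP | → 10 | 0 = 10. Stack: [10]
STORE_FAST m → m=10. Stack: []
LOAD_FAST_LOAD_FAST r,a → push -9,-10. Stack: [-9, -10]
BINARY_OP % → -9 % -10 = -9. Stack: [-9]
LOAD_FAST_LOAD_FAST m,a → push 10,-10. Stack: [-9, 10, -10]
BINARY_OP ^ → 10 ^ -10 = -4. Stack: [-9, -4]
BINARY_OP % → -9 % -4 = -1. Stack: [-1]
STORE_FAST z → z=-1. Stack: []
LOAD_FAST_LOAD_FAST m,r → push 10,-9. Stack: [10, -9]
BINARY_OP - → 10 - -9 = 19. Stack: [19]
LOAD_CONST → push 8. Stack: [19, 8]
BINARY_OP + → 19 + 8 = 27. Stack: [27]
STORE_FAST z → z=27. Stack: []
LOAD_CONST → push 2. Stack: [2]
LOAD_FAST m → push 10. Stack: [2, 10]
BINARY_OP & → 2 & 10 = 2. Stack: [2]
LOAD_CONST → push 5. Stack: [2, 5]
BINARY_OP - → 2 - 5 = -3. Stack: [-3]
STORE_FAST x → x=-3. Stack: []
LOAD_FAST_LOAD_FAST m,x → push 10,-3. Stack: [10, -3]
BINARY_OP % → 10 % -3 = -2. Stack: [-2]
STORE_FAST r → r=-2. Stack: []
LOAD_FAST_LOAD_FAST m,z → push 10,27. Stack: [10, 27]
BINARY_OP - → 10 - 27 = -17. Stack: [-17]
LOAD_FAST r → push -2. Stack: [-17, -2]
BINARY_OP + → -17 + -2 = -19. Stack: [-19]
STORE_FAST x → x=-19. Stack: []
LOAD_FAST x → push -19. Stack: [-19]
RETURN_VALUE → return -19.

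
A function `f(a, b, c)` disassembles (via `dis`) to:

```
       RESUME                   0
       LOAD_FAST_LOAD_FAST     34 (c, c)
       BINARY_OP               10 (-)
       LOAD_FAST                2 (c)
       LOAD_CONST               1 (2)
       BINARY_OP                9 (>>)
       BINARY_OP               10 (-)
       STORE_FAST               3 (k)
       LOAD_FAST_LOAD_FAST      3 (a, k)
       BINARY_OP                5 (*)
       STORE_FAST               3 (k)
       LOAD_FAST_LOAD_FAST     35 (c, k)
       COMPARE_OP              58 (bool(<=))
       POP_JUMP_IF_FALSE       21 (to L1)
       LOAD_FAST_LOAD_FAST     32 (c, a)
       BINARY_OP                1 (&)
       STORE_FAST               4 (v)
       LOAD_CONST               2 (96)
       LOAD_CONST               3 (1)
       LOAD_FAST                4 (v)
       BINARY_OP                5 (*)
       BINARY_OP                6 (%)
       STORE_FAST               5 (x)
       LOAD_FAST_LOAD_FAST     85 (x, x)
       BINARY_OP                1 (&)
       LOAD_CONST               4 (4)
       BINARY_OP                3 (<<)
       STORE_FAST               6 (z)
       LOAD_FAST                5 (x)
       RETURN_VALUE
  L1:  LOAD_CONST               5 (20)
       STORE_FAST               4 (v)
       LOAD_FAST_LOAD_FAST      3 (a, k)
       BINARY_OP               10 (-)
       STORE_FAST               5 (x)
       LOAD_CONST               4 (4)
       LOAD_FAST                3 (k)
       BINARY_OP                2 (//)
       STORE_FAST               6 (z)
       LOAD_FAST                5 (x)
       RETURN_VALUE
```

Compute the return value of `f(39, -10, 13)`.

156

LOAD_FAST_LOAD_FAST c,c → push 13,13. Stack: [13, 13]
BINARY_OP - → 13 - 13 = 0. Stack: [0]
LOAD_FAST c → push 13. Stack: [0, 13]
LOAD_CONST → push 2. Stack: [0, 13, 2]
BINARY_OP >> → 13 >> 2 = 3. Stack: [0, 3]
BINARY_OP - → 0 - 3 = -3. Stack: [-3]
STORE_FAST k → k=-3. Stack: []
LOAD_FAST_LOAD_FAST a,k → push 39,-3. Stack: [39, -3]
BINARY_OP * → 39 * -3 = -117. Stack: [-117]
STORE_FAST k → k=-117. Stack: []
LOAD_FAST_LOAD_FAST c,k → push 13,-117. Stack: [13, -117]
COMPARE_OP bool(<=) → 13 vs -117 = False. Stack: [False]
POP_JUMP_IF_FALSE → pop False; jump. Stack: []
LOAD_CONST → push 20. Stack: [20]
STORE_FAST v → v=20. Stack: []
LOAD_FAST_LOAD_FAST a,k → push 39,-117. Stack: [39, -117]
BINARY_OP - → 39 - -117 = 156. Stack: [156]
STORE_FAST x → x=156. Stack: []
LOAD_CONST → push 4. Stack: [4]
LOAD_FAST k → push -117. Stack: [4, -117]
BINARY_OP // → 4 // -117 = -1. Stack: [-1]
STORE_FAST z → z=-1. Stack: []
LOAD_FAST x → push 156. Stack: [156]
RETURN_VALUE → return 156.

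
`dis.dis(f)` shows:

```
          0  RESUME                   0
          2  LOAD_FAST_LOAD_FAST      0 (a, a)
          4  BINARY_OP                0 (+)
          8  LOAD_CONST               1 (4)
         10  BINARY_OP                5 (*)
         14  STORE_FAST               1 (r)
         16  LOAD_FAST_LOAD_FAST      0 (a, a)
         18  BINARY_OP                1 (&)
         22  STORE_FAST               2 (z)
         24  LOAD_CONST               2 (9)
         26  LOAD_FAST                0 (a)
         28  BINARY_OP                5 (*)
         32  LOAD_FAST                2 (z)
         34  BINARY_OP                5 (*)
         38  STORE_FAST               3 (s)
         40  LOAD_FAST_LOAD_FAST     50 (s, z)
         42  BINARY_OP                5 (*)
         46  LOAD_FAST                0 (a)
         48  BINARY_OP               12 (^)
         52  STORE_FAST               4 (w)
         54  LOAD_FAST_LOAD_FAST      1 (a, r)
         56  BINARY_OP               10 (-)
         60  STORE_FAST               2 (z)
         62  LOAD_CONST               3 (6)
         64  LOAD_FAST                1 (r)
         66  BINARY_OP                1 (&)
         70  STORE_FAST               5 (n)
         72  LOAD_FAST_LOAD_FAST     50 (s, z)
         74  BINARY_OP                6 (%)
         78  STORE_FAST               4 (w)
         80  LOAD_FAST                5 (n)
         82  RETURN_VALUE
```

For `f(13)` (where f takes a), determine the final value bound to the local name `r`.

LOAD_FAST_LOAD_FAST a,a → push 13,13. Stack: [13, 13]
BINARY_OP + → 13 + 13 = 26. Stack: [26]
LOAD_CONST → push 4. Stack: [26, 4]
BINARY_OP * → 26 * 4 = 104. Stack: [104]
STORE_FAST r → r=104. Stack: []
LOAD_FAST_LOAD_FAST a,a → push 13,13. Stack: [13, 13]
BINARY_OP & → 13 & 13 = 13. Stack: [13]
STORE_FAST z → z=13. Stack: []
LOAD_CONST → push 9. Stack: [9]
LOAD_FAST a → push 13. Stack: [9, 13]
BINARY_OP * → 9 * 13 = 117. Stack: [117]
LOAD_FAST z → push 13. Stack: [117, 13]
BINARY_OP * → 117 * 13 = 1521. Stack: [1521]
STORE_FAST s → s=1521. Stack: []
LOAD_FAST_LOAD_FAST s,z → push 1521,13. Stack: [1521, 13]
BINARY_OP * → 1521 * 13 = 19773. Stack: [19773]
LOAD_FAST a → push 13. Stack: [19773, 13]
BINARY_OP ^ → 19773 ^ 13 = 19760. Stack: [19760]
STORE_FAST w → w=19760. Stack: []
LOAD_FAST_LOAD_FAST a,r → push 13,104. Stack: [13, 104]
BINARY_OP - → 13 - 104 = -91. Stack: [-91]
STORE_FAST z → z=-91. Stack: []
LOAD_CONST → push 6. Stack: [6]
LOAD_FAST r → push 104. Stack: [6, 104]
BINARY_OP & → 6 & 104 = 0. Stack: [0]
STORE_FAST n → n=0. Stack: []
LOAD_FAST_LOAD_FAST s,z → push 1521,-91. Stack: [1521, -91]
BINARY_OP % → 1521 % -91 = -26. Stack: [-26]
STORE_FAST w → w=-26. Stack: []
LOAD_FAST n → push 0. Stack: [0]
RETURN_VALUE → return 0.

104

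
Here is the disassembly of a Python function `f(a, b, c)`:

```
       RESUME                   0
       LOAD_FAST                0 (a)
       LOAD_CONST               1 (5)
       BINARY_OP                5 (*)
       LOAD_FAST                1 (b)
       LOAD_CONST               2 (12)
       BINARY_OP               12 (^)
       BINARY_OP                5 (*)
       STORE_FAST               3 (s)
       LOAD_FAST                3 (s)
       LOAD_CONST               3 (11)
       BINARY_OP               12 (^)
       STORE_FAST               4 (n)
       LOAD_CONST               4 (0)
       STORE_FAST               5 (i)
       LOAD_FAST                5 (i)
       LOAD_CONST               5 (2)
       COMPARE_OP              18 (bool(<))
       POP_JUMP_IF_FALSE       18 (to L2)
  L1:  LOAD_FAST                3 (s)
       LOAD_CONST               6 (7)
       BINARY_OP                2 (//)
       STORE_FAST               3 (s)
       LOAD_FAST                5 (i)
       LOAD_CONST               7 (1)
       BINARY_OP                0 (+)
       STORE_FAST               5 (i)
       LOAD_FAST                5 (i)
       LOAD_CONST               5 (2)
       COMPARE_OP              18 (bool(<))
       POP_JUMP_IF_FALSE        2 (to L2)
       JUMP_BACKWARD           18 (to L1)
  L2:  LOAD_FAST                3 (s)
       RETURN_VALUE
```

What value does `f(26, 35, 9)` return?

LOAD_FAST a → push 26. Stack: [26]
LOAD_CONST → push 5. Stack: [26, 5]
BINARY_OP * → 26 * 5 = 130. Stack: [130]
LOAD_FAST b → push 35. Stack: [130, 35]
LOAD_CONST → push 12. Stack: [130, 35, 12]
BINARY_OP ^ → 35 ^ 12 = 47. Stack: [130, 47]
BINARY_OP * → 130 * 47 = 6110. Stack: [6110]
STORE_FAST s → s=6110. Stack: []
LOAD_FAST s → push 6110. Stack: [6110]
LOAD_CONST → push 11. Stack: [6110, 11]
BINARY_OP ^ → 6110 ^ 11 = 6101. Stack: [6101]
STORE_FAST n → n=6101. Stack: []
LOAD_CONST → push 0. Stack: [0]
STORE_FAST i → i=0. Stack: []
LOAD_FAST i → push 0. Stack: [0]
LOAD_CONST → push 2. Stack: [0, 2]
COMPARE_OP bool(<) → 0 vs 2 = True. Stack: [True]
POP_JUMP_IF_FALSE → pop True; no jump. Stack: []
LOAD_FAST s → push 6110. Stack: [6110]
LOAD_CONST → push 7. Stack: [6110, 7]
BINARY_OP // → 6110 // 7 = 872. Stack: [872]
STORE_FAST s → s=872. Stack: []
LOAD_FAST i → push 0. Stack: [0]
LOAD_CONST → push 1. Stack: [0, 1]
BINARY_OP + → 0 + 1 = 1. Stack: [1]
STORE_FAST i → i=1. Stack: []
LOAD_FAST i → push 1. Stack: [1]
LOAD_CONST → push 2. Stack: [1, 2]
COMPARE_OP bool(<) → 1 vs 2 = True. Stack: [True]
POP_JUMP_IF_FALSE → pop True; no jump. Stack: []
LOAD_FAST s → push 872. Stack: [872]
LOAD_CONST → push 7. Stack: [872, 7]
BINARY_OP // → 872 // 7 = 124. Stack: [124]
STORE_FAST s → s=124. Stack: []
LOAD_FAST i → push 1. Stack: [1]
LOAD_CONST → push 1. Stack: [1, 1]
BINARY_OP + → 1 + 1 = 2. Stack: [2]
STORE_FAST i → i=2. Stack: []
LOAD_FAST i → push 2. Stack: [2]
LOAD_CONST → push 2. Stack: [2, 2]
COMPARE_OP bool(<) → 2 vs 2 = False. Stack: [False]
POP_JUMP_IF_FALSE → pop False; jump. Stack: []
LOAD_FAST s → push 124. Stack: [124]
RETURN_VALUE → return 124.

124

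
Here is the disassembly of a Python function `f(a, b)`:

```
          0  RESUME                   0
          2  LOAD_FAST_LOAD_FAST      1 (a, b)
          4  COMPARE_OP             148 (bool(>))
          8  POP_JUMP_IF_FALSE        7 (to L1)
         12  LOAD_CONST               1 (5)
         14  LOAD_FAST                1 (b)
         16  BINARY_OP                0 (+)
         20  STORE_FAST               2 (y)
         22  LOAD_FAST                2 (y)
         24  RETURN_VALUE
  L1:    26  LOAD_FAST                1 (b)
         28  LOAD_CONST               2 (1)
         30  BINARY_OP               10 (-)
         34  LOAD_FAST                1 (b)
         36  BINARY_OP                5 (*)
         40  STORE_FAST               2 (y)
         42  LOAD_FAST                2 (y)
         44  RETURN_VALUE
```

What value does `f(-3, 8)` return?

LOAD_FAST_LOAD_FAST a,b → push -3,8. Stack: [-3, 8]
COMPARE_OP bool(>) → -3 vs 8 = False. Stack: [False]
POP_JUMP_IF_FALSE → pop False; jump. Stack: []
LOAD_FAST b → push 8. Stack: [8]
LOAD_CONST → push 1. Stack: [8, 1]
BINARY_OP - → 8 - 1 = 7. Stack: [7]
LOAD_FAST b → push 8. Stack: [7, 8]
BINARY_OP * → 7 * 8 = 56. Stack: [56]
STORE_FAST y → y=56. Stack: []
LOAD_FAST y → push 56. Stack: [56]
RETURN_VALUE → return 56.

56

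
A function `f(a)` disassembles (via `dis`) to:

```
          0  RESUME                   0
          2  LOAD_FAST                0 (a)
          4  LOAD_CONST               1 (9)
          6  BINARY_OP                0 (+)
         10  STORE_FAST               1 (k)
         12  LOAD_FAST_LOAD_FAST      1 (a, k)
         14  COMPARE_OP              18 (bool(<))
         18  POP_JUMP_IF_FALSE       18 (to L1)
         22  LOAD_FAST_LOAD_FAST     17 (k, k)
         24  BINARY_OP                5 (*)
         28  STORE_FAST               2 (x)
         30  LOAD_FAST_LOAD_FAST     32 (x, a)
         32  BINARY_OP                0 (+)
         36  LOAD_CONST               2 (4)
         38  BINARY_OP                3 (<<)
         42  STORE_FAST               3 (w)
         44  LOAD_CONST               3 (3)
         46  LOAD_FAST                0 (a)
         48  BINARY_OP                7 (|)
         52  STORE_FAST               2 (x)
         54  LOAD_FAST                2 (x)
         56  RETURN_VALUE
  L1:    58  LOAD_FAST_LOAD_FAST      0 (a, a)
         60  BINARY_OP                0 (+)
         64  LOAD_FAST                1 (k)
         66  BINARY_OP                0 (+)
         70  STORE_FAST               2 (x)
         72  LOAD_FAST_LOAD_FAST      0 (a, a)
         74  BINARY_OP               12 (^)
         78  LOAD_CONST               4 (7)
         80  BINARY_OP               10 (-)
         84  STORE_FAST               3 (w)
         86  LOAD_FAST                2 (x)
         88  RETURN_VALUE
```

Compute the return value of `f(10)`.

LOAD_FAST a → push 10. Stack: [10]
LOAD_CONST → push 9. Stack: [10, 9]
BINARY_OP + → 10 + 9 = 19. Stack: [19]
STORE_FAST k → k=19. Stack: []
LOAD_FAST_LOAD_FAST a,k → push 10,19. Stack: [10, 19]
COMPARE_OP bool(<) → 10 vs 19 = True. Stack: [True]
POP_JUMP_IF_FALSE → pop True; no jump. Stack: []
LOAD_FAST_LOAD_FAST k,k → push 19,19. Stack: [19, 19]
BINARY_OP * → 19 * 19 = 361. Stack: [361]
STORE_FAST x → x=361. Stack: []
LOAD_FAST_LOAD_FAST x,a → push 361,10. Stack: [361, 10]
BINARY_OP + → 361 + 10 = 371. Stack: [371]
LOAD_CONST → push 4. Stack: [371, 4]
BINARY_OP << → 371 << 4 = 5936. Stack: [5936]
STORE_FAST w → w=5936. Stack: []
LOAD_CONST → push 3. Stack: [3]
LOAD_FAST a → push 10. Stack: [3, 10]
BINARY_OP | → 3 | 10 = 11. Stack: [11]
STORE_FAST x → x=11. Stack: []
LOAD_FAST x → push 11. Stack: [11]
RETURN_VALUE → return 11.

11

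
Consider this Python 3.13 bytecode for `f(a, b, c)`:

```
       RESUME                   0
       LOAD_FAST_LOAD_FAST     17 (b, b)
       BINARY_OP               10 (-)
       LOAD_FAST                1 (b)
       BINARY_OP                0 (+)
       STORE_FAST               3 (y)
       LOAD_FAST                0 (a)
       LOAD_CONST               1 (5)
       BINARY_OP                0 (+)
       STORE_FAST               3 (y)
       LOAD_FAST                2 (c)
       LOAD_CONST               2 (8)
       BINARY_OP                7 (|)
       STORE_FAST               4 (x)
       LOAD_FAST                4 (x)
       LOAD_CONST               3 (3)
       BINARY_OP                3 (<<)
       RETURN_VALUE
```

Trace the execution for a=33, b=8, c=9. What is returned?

LOAD_FAST_LOAD_FAST b,b → push 8,8. Stack: [8, 8]
BINARY_OP - → 8 - 8 = 0. Stack: [0]
LOAD_FAST b → push 8. Stack: [0, 8]
BINARY_OP + → 0 + 8 = 8. Stack: [8]
STORE_FAST y → y=8. Stack: []
LOAD_FAST a → push 33. Stack: [33]
LOAD_CONST → push 5. Stack: [33, 5]
BINARY_OP + → 33 + 5 = 38. Stack: [38]
STORE_FAST y → y=38. Stack: []
LOAD_FAST c → push 9. Stack: [9]
LOAD_CONST → push 8. Stack: [9, 8]
BINARY_OP | → 9 | 8 = 9. Stack: [9]
STORE_FAST x → x=9. Stack: []
LOAD_FAST x → push 9. Stack: [9]
LOAD_CONST → push 3. Stack: [9, 3]
BINARY_OP << → 9 << 3 = 72. Stack: [72]
RETURN_VALUE → return 72.

72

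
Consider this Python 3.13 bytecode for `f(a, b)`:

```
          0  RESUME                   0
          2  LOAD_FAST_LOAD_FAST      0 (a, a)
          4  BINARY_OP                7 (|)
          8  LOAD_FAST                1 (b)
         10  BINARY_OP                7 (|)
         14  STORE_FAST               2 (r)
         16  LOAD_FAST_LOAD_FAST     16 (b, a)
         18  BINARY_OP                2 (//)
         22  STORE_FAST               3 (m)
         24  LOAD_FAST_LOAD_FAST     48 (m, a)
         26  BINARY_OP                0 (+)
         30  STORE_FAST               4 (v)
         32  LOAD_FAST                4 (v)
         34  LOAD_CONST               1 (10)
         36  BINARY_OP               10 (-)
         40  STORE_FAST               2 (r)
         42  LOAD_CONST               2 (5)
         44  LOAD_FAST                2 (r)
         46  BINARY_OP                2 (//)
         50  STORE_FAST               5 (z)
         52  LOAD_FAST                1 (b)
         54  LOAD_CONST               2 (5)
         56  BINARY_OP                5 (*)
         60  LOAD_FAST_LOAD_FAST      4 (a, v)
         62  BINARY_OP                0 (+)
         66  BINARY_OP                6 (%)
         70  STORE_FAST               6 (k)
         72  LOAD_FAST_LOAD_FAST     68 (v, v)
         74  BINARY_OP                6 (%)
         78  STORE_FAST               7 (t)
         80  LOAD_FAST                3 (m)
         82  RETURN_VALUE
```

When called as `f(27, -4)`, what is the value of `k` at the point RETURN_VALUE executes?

33

LOAD_FAST_LOAD_FAST a,a → push 27,27. Stack: [27, 27]
BINARY_OP | → 27 | 27 = 27. Stack: [27]
LOAD_FAST b → push -4. Stack: [27, -4]
BINARY_OP | → 27 | -4 = -1. Stack: [-1]
STORE_FAST r → r=-1. Stack: []
LOAD_FAST_LOAD_FAST b,a → push -4,27. Stack: [-4, 27]
BINARY_OP // → -4 // 27 = -1. Stack: [-1]
STORE_FAST m → m=-1. Stack: []
LOAD_FAST_LOAD_FAST m,a → push -1,27. Stack: [-1, 27]
BINARY_OP + → -1 + 27 = 26. Stack: [26]
STORE_FAST v → v=26. Stack: []
LOAD_FAST v → push 26. Stack: [26]
LOAD_CONST → push 10. Stack: [26, 10]
BINARY_OP - → 26 - 10 = 16. Stack: [16]
STORE_FAST r → r=16. Stack: []
LOAD_CONST → push 5. Stack: [5]
LOAD_FAST r → push 16. Stack: [5, 16]
BINARY_OP // → 5 // 16 = 0. Stack: [0]
STORE_FAST z → z=0. Stack: []
LOAD_FAST b → push -4. Stack: [-4]
LOAD_CONST → push 5. Stack: [-4, 5]
BINARY_OP * → -4 * 5 = -20. Stack: [-20]
LOAD_FAST_LOAD_FAST a,v → push 27,26. Stack: [-20, 27, 26]
BINARY_OP + → 27 + 26 = 53. Stack: [-20, 53]
BINARY_OP % → -20 % 53 = 33. Stack: [33]
STORE_FAST k → k=33. Stack: []
LOAD_FAST_LOAD_FAST v,v → push 26,26. Stack: [26, 26]
BINARY_OP % → 26 % 26 = 0. Stack: [0]
STORE_FAST t → t=0. Stack: []
LOAD_FAST m → push -1. Stack: [-1]
RETURN_VALUE → return -1.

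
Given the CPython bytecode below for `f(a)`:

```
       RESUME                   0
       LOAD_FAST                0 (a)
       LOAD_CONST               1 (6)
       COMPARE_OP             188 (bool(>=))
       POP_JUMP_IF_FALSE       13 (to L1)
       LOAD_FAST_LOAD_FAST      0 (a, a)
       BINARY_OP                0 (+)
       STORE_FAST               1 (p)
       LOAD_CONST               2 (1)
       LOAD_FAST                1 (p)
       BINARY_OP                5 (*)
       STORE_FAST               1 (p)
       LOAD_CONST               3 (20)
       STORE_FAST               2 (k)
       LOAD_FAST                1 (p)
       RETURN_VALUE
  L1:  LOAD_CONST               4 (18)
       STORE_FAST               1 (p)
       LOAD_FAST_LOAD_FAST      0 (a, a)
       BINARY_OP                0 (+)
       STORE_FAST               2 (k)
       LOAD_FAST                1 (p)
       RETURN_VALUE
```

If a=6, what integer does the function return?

12

LOAD_FAST a → push 6. Stack: [6]
LOAD_CONST → push 6. Stack: [6, 6]
COMPARE_OP bool(>=) → 6 vs 6 = True. Stack: [True]
POP_JUMP_IF_FALSE → pop True; no jump. Stack: []
LOAD_FAST_LOAD_FAST a,a → push 6,6. Stack: [6, 6]
BINARY_OP + → 6 + 6 = 12. Stack: [12]
STORE_FAST p → p=12. Stack: []
LOAD_CONST → push 1. Stack: [1]
LOAD_FAST p → push 12. Stack: [1, 12]
BINARY_OP * → 1 * 12 = 12. Stack: [12]
STORE_FAST p → p=12. Stack: []
LOAD_CONST → push 20. Stack: [20]
STORE_FAST k → k=20. Stack: []
LOAD_FAST p → push 12. Stack: [12]
RETURN_VALUE → return 12.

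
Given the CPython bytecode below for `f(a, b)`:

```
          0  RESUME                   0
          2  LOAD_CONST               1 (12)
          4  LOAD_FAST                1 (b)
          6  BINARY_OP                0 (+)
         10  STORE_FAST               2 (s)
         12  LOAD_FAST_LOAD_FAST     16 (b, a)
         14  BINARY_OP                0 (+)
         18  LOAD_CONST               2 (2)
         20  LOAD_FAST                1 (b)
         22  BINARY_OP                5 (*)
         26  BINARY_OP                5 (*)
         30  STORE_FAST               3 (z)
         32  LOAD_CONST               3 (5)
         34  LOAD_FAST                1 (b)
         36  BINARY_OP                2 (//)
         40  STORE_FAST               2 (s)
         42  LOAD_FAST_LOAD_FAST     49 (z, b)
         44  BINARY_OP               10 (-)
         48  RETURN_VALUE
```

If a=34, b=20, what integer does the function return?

LOAD_CONST → push 12. Stack: [12]
LOAD_FAST b → push 20. Stack: [12, 20]
BINARY_OP + → 12 + 20 = 32. Stack: [32]
STORE_FAST s → s=32. Stack: []
LOAD_FAST_LOAD_FAST b,a → push 20,34. Stack: [20, 34]
BINARY_OP + → 20 + 34 = 54. Stack: [54]
LOAD_CONST → push 2. Stack: [54, 2]
LOAD_FAST b → push 20. Stack: [54, 2, 20]
BINARY_OP * → 2 * 20 = 40. Stack: [54, 40]
BINARY_OP * → 54 * 40 = 2160. Stack: [2160]
STORE_FAST z → z=2160. Stack: []
LOAD_CONST → push 5. Stack: [5]
LOAD_FAST b → push 20. Stack: [5, 20]
BINARY_OP // → 5 // 20 = 0. Stack: [0]
STORE_FAST s → s=0. Stack: []
LOAD_FAST_LOAD_FAST z,b → push 2160,20. Stack: [2160, 20]
BINARY_OP - → 2160 - 20 = 2140. Stack: [2140]
RETURN_VALUE → return 2140.

2140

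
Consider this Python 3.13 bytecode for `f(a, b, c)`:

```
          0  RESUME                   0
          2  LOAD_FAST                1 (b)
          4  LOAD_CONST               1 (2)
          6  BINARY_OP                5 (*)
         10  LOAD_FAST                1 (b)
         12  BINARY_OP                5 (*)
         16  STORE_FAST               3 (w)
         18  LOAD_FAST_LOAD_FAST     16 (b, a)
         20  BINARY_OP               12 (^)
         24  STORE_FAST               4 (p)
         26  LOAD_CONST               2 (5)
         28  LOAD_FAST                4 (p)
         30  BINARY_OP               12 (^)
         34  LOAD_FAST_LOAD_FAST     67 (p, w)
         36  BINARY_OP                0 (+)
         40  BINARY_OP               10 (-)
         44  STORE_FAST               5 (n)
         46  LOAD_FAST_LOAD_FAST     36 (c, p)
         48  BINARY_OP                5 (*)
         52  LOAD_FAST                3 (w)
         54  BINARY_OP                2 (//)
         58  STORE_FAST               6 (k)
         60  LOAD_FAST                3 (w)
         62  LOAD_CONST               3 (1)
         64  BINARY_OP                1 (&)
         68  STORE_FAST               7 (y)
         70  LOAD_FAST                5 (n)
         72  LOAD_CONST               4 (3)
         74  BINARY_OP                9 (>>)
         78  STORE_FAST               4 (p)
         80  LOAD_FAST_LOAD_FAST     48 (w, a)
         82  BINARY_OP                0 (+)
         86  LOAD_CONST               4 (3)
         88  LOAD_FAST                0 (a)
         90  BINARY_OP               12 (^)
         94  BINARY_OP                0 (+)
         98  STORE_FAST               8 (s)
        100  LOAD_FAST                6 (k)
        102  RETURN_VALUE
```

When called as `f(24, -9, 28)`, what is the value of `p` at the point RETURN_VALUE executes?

LOAD_FAST b → push -9. Stack: [-9]
LOAD_CONST → push 2. Stack: [-9, 2]
BINARY_OP * → -9 * 2 = -18. Stack: [-18]
LOAD_FAST b → push -9. Stack: [-18, -9]
BINARY_OP * → -18 * -9 = 162. Stack: [162]
STORE_FAST w → w=162. Stack: []
LOAD_FAST_LOAD_FAST b,a → push -9,24. Stack: [-9, 24]
BINARY_OP ^ → -9 ^ 24 = -17. Stack: [-17]
STORE_FAST p → p=-17. Stack: []
LOAD_CONST → push 5. Stack: [5]
LOAD_FAST p → push -17. Stack: [5, -17]
BINARY_OP ^ → 5 ^ -17 = -22. Stack: [-22]
LOAD_FAST_LOAD_FAST p,w → push -17,162. Stack: [-22, -17, 162]
BINARY_OP + → -17 + 162 = 145. Stack: [-22, 145]
BINARY_OP - → -22 - 145 = -167. Stack: [-167]
STORE_FAST n → n=-167. Stack: []
LOAD_FAST_LOAD_FAST c,p → push 28,-17. Stack: [28, -17]
BINARY_OP * → 28 * -17 = -476. Stack: [-476]
LOAD_FAST w → push 162. Stack: [-476, 162]
BINARY_OP // → -476 // 162 = -3. Stack: [-3]
STORE_FAST k → k=-3. Stack: []
LOAD_FAST w → push 162. Stack: [162]
LOAD_CONST → push 1. Stack: [162, 1]
BINARY_OP & → 162 & 1 = 0. Stack: [0]
STORE_FAST y → y=0. Stack: []
LOAD_FAST n → push -167. Stack: [-167]
LOAD_CONST → push 3. Stack: [-167, 3]
BINARY_OP >> → -167 >> 3 = -21. Stack: [-21]
STORE_FAST p → p=-21. Stack: []
LOAD_FAST_LOAD_FAST w,a → push 162,24. Stack: [162, 24]
BINARY_OP + → 162 + 24 = 186. Stack: [186]
LOAD_CONST → push 3. Stack: [186, 3]
LOAD_FAST a → push 24. Stack: [186, 3, 24]
BINARY_OP ^ → 3 ^ 24 = 27. Stack: [186, 27]
BINARY_OP + → 186 + 27 = 213. Stack: [213]
STORE_FAST s → s=213. Stack: []
LOAD_FAST k → push -3. Stack: [-3]
RETURN_VALUE → return -3.

-21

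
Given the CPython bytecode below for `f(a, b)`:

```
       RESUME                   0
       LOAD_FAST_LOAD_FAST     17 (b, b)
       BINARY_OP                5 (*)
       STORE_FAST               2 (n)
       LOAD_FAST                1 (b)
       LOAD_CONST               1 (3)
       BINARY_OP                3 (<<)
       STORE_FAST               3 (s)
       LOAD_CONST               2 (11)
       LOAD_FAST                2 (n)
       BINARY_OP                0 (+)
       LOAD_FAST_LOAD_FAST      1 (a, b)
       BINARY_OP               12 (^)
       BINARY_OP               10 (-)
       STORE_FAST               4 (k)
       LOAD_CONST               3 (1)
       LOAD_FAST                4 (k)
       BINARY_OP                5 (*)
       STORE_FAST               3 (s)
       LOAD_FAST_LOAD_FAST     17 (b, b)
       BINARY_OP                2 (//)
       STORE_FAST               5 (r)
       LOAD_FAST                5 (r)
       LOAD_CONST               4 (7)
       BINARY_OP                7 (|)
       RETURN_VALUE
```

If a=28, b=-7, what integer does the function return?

7

LOAD_FAST_LOAD_FAST b,b → push -7,-7. Stack: [-7, -7]
BINARY_OP * → -7 * -7 = 49. Stack: [49]
STORE_FAST n → n=49. Stack: []
LOAD_FAST b → push -7. Stack: [-7]
LOAD_CONST → push 3. Stack: [-7, 3]
BINARY_OP << → -7 << 3 = -56. Stack: [-56]
STORE_FAST s → s=-56. Stack: []
LOAD_CONST → push 11. Stack: [11]
LOAD_FAST n → push 49. Stack: [11, 49]
BINARY_OP + → 11 + 49 = 60. Stack: [60]
LOAD_FAST_LOAD_FAST a,b → push 28,-7. Stack: [60, 28, -7]
BINARY_OP ^ → 28 ^ -7 = -27. Stack: [60, -27]
BINARY_OP - → 60 - -27 = 87. Stack: [87]
STORE_FAST k → k=87. Stack: []
LOAD_CONST → push 1. Stack: [1]
LOAD_FAST k → push 87. Stack: [1, 87]
BINARY_OP * → 1 * 87 = 87. Stack: [87]
STORE_FAST s → s=87. Stack: []
LOAD_FAST_LOAD_FAST b,b → push -7,-7. Stack: [-7, -7]
BINARY_OP // → -7 // -7 = 1. Stack: [1]
STORE_FAST r → r=1. Stack: []
LOAD_FAST r → push 1. Stack: [1]
LOAD_CONST → push 7. Stack: [1, 7]
BINARY_OP | → 1 | 7 = 7. Stack: [7]
RETURN_VALUE → return 7.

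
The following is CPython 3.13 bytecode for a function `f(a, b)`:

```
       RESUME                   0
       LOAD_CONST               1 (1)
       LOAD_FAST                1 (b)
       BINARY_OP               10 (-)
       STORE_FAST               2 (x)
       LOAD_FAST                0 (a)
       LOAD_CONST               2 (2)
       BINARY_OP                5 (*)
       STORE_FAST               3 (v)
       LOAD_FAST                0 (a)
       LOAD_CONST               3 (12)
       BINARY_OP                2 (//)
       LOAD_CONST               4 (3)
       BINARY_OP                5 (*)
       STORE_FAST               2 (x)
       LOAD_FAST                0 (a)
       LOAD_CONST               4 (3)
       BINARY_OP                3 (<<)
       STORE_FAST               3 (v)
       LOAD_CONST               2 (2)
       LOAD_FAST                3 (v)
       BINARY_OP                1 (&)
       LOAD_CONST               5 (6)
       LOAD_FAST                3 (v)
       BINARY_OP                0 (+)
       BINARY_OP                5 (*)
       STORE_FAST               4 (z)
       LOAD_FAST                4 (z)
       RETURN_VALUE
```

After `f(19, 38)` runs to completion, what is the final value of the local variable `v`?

LOAD_CONST → push 1. Stack: [1]
LOAD_FAST b → push 38. Stack: [1, 38]
BINARY_OP - → 1 - 38 = -37. Stack: [-37]
STORE_FAST x → x=-37. Stack: []
LOAD_FAST a → push 19. Stack: [19]
LOAD_CONST → push 2. Stack: [19, 2]
BINARY_OP * → 19 * 2 = 38. Stack: [38]
STORE_FAST v → v=38. Stack: []
LOAD_FAST a → push 19. Stack: [19]
LOAD_CONST → push 12. Stack: [19, 12]
BINARY_OP // → 19 // 12 = 1. Stack: [1]
LOAD_CONST → push 3. Stack: [1, 3]
BINARY_OP * → 1 * 3 = 3. Stack: [3]
STORE_FAST x → x=3. Stack: []
LOAD_FAST a → push 19. Stack: [19]
LOAD_CONST → push 3. Stack: [19, 3]
BINARY_OP << → 19 << 3 = 152. Stack: [152]
STORE_FAST v → v=152. Stack: []
LOAD_CONST → push 2. Stack: [2]
LOAD_FAST v → push 152. Stack: [2, 152]
BINARY_OP & → 2 & 152 = 0. Stack: [0]
LOAD_CONST → push 6. Stack: [0, 6]
LOAD_FAST v → push 152. Stack: [0, 6, 152]
BINARY_OP + → 6 + 152 = 158. Stack: [0, 158]
BINARY_OP * → 0 * 158 = 0. Stack: [0]
STORE_FAST z → z=0. Stack: []
LOAD_FAST z → push 0. Stack: [0]
RETURN_VALUE → return 0.

152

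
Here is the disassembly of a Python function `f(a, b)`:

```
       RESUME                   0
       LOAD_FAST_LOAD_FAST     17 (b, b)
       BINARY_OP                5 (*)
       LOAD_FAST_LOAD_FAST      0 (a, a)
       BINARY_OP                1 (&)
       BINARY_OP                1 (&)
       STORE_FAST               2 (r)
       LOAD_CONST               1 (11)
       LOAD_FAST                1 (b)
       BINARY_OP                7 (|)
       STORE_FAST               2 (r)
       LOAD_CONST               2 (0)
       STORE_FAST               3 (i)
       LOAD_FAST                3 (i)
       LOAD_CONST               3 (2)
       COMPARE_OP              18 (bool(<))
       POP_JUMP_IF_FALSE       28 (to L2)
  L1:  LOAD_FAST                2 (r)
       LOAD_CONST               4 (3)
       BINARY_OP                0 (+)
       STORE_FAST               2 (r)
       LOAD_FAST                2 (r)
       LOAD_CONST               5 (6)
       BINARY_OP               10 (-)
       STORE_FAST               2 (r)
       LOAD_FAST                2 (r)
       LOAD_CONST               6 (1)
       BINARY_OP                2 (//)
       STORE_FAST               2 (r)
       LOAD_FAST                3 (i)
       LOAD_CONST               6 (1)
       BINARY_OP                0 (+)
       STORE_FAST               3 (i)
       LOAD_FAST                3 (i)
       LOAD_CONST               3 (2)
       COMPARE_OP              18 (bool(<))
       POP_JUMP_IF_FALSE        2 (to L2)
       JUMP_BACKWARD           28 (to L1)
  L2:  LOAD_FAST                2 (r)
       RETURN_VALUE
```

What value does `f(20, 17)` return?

21

LOAD_FAST_LOAD_FAST b,b → push 17,17. Stack: [17, 17]
BINARY_OP * → 17 * 17 = 289. Stack: [289]
LOAD_FAST_LOAD_FAST a,a → push 20,20. Stack: [289, 20, 20]
BINARY_OP & → 20 & 20 = 20. Stack: [289, 20]
BINARY_OP & → 289 & 20 = 0. Stack: [0]
STORE_FAST r → r=0. Stack: []
LOAD_CONST → push 11. Stack: [11]
LOAD_FAST b → push 17. Stack: [11, 17]
BINARY_OP | → 11 | 17 = 27. Stack: [27]
STORE_FAST r → r=27. Stack: []
LOAD_CONST → push 0. Stack: [0]
STORE_FAST i → i=0. Stack: []
LOAD_FAST i → push 0. Stack: [0]
LOAD_CONST → push 2. Stack: [0, 2]
COMPARE_OP bool(<) → 0 vs 2 = True. Stack: [True]
POP_JUMP_IF_FALSE → pop True; no jump. Stack: []
LOAD_FAST r → push 27. Stack: [27]
LOAD_CONST → push 3. Stack: [27, 3]
BINARY_OP + → 27 + 3 = 30. Stack: [30]
STORE_FAST r → r=30. Stack: []
LOAD_FAST r → push 30. Stack: [30]
LOAD_CONST → push 6. Stack: [30, 6]
BINARY_OP - → 30 - 6 = 24. Stack: [24]
STORE_FAST r → r=24. Stack: []
LOAD_FAST r → push 24. Stack: [24]
LOAD_CONST → push 1. Stack: [24, 1]
BINARY_OP // → 24 // 1 = 24. Stack: [24]
STORE_FAST r → r=24. Stack: []
LOAD_FAST i → push 0. Stack: [0]
LOAD_CONST → push 1. Stack: [0, 1]
BINARY_OP + → 0 + 1 = 1. Stack: [1]
STORE_FAST i → i=1. Stack: []
LOAD_FAST i → push 1. Stack: [1]
LOAD_CONST → push 2. Stack: [1, 2]
COMPARE_OP bool(<) → 1 vs 2 = True. Stack: [True]
POP_JUMP_IF_FALSE → pop True; no jump. Stack: []
LOAD_FAST r → push 24. Stack: [24]
LOAD_CONST → push 3. Stack: [24, 3]
BINARY_OP + → 24 + 3 = 27. Stack: [27]
STORE_FAST r → r=27. Stack: []
LOAD_FAST r → push 27. Stack: [27]
LOAD_CONST → push 6. Stack: [27, 6]
BINARY_OP - → 27 - 6 = 21. Stack: [21]
STORE_FAST r → r=21. Stack: []
LOAD_FAST r → push 21. Stack: [21]
LOAD_CONST → push 1. Stack: [21, 1]
BINARY_OP // → 21 // 1 = 21. Stack: [21]
STORE_FAST r → r=21. Stack: []
LOAD_FAST i → push 1. Stack: [1]
LOAD_CONST → push 1. Stack: [1, 1]
BINARY_OP + → 1 + 1 = 2. Stack: [2]
STORE_FAST i → i=2. Stack: []
LOAD_FAST i → push 2. Stack: [2]
LOAD_CONST → push 2. Stack: [2, 2]
COMPARE_OP bool(<) → 2 vs 2 = False. Stack: [False]
POP_JUMP_IF_FALSE → pop False; jump. Stack: []
LOAD_FAST r → push 21. Stack: [21]
RETURN_VALUE → return 21.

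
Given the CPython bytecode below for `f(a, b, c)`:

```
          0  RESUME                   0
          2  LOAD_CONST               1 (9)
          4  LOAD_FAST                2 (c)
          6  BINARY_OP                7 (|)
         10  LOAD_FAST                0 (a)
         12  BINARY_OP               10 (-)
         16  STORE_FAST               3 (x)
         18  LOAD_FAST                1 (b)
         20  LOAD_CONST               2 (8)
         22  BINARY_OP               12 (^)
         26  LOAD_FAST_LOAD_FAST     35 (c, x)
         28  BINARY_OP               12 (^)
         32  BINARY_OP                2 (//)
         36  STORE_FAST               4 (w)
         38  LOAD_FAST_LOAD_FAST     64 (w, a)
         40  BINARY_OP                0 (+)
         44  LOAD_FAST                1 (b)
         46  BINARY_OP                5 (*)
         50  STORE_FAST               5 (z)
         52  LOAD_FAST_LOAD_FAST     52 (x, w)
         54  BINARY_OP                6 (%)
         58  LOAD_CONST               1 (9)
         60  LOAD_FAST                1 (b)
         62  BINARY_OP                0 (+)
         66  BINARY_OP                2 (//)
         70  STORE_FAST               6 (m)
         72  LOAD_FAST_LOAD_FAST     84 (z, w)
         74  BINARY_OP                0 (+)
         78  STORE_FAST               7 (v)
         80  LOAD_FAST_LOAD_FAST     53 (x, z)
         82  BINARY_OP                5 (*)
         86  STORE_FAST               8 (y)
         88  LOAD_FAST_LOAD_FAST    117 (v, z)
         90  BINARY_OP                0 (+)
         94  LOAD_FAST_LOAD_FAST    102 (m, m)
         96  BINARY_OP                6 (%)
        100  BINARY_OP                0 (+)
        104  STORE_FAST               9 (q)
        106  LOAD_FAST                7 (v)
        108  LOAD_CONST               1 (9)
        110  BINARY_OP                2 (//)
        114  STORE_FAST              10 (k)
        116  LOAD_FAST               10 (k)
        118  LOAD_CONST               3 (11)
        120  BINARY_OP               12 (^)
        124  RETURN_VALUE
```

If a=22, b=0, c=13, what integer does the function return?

LOAD_CONST → push 9. Stack: [9]
LOAD_FAST c → push 13. Stack: [9, 13]
BINARY_OP | → 9 | 13 = 13. Stack: [13]
LOAD_FAST a → push 22. Stack: [13, 22]
BINARY_OP - → 13 - 22 = -9. Stack: [-9]
STORE_FAST x → x=-9. Stack: []
LOAD_FAST b → push 0. Stack: [0]
LOAD_CONST → push 8. Stack: [0, 8]
BINARY_OP ^ → 0 ^ 8 = 8. Stack: [8]
LOAD_FAST_LOAD_FAST c,x → push 13,-9. Stack: [8, 13, -9]
BINARY_OP ^ → 13 ^ -9 = -6. Stack: [8, -6]
BINARY_OP // → 8 // -6 = -2. Stack: [-2]
STORE_FAST w → w=-2. Stack: []
LOAD_FAST_LOAD_FAST w,a → push -2,22. Stack: [-2, 22]
BINARY_OP + → -2 + 22 = 20. Stack: [20]
LOAD_FAST b → push 0. Stack: [20, 0]
BINARY_OP * → 20 * 0 = 0. Stack: [0]
STORE_FAST z → z=0. Stack: []
LOAD_FAST_LOAD_FAST x,w → push -9,-2. Stack: [-9, -2]
BINARY_OP % → -9 % -2 = -1. Stack: [-1]
LOAD_CONST → push 9. Stack: [-1, 9]
LOAD_FAST b → push 0. Stack: [-1, 9, 0]
BINARY_OP + → 9 + 0 = 9. Stack: [-1, 9]
BINARY_OP // → -1 // 9 = -1. Stack: [-1]
STORE_FAST m → m=-1. Stack: []
LOAD_FAST_LOAD_FAST z,w → push 0,-2. Stack: [0, -2]
BINARY_OP + → 0 + -2 = -2. Stack: [-2]
STORE_FAST v → v=-2. Stack: []
LOAD_FAST_LOAD_FAST x,z → push -9,0. Stack: [-9, 0]
BINARY_OP * → -9 * 0 = 0. Stack: [0]
STORE_FAST y → y=0. Stack: []
LOAD_FAST_LOAD_FAST v,z → push -2,0. Stack: [-2, 0]
BINARY_OP + → -2 + 0 = -2. Stack: [-2]
LOAD_FAST_LOAD_FAST m,m → push -1,-1. Stack: [-2, -1, -1]
BINARY_OP % → -1 % -1 = 0. Stack: [-2, 0]
BINARY_OP + → -2 + 0 = -2. Stack: [-2]
STORE_FAST q → q=-2. Stack: []
LOAD_FAST v → push -2. Stack: [-2]
LOAD_CONST → push 9. Stack: [-2, 9]
BINARY_OP // → -2 // 9 = -1. Stack: [-1]
STORE_FAST k → k=-1. Stack: []
LOAD_FAST k → push -1. Stack: [-1]
LOAD_CONST → push 11. Stack: [-1, 11]
BINARY_OP ^ → -1 ^ 11 = -12. Stack: [-12]
RETURN_VALUE → return -12.

-12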